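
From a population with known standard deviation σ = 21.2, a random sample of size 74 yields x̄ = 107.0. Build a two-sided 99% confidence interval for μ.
(100.65, 113.35)

z-interval (σ known):
z* = 2.576 for 99% confidence

Margin of error = z* · σ/√n = 2.576 · 21.2/√74 = 6.35

CI: (107.0 - 6.35, 107.0 + 6.35) = (100.65, 113.35)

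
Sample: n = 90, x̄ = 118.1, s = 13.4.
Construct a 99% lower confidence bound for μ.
μ ≥ 114.75

Lower bound (one-sided):
t* = 2.369 (one-sided for 99%)
Lower bound = x̄ - t* · s/√n = 118.1 - 2.369 · 13.4/√90 = 114.75

We are 99% confident that μ ≥ 114.75.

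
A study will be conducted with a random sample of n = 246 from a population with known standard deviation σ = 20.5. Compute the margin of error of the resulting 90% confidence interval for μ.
Margin of error = 2.15

Margin of error = z* · σ/√n
= 1.645 · 20.5/√246
= 1.645 · 20.5/15.6844
= 2.15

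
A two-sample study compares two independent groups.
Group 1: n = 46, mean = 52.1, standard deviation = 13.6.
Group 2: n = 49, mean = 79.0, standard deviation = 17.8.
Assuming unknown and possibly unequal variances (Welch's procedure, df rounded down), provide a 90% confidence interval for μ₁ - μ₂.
(-32.28, -21.52)

Difference: x̄₁ - x̄₂ = -26.90
SE = √(s₁²/n₁ + s₂²/n₂) = √(13.6²/46 + 17.8²/49) = 3.2384
df = 89.39 → 89 (Welch–Satterthwaite, rounded down)
t* = 1.662

CI: -26.90 ± 1.662 · 3.2384 = -26.90 ± 5.38 = (-32.28, -21.52)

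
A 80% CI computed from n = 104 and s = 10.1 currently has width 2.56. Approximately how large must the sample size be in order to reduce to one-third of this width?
n ≈ 936

CI width ∝ 1/√n
To reduce width by factor 3, need √n to grow by 3 → need 3² = 9 times as many samples.

Current: n = 104, width = 2.56
New: n = 936, width ≈ 0.85

Width reduced by factor of 2.56/0.85 = 3.01.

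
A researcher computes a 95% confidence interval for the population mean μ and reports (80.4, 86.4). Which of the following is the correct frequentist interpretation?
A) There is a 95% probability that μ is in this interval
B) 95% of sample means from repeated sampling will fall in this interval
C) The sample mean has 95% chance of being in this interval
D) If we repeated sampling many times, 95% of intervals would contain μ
D

A) Wrong — μ is fixed; the randomness lives in the interval, not in μ.
B) Wrong — coverage applies to intervals containing μ, not to future x̄ values.
C) Wrong — x̄ is observed and sits in the interval by construction.
D) Correct — this is the frequentist long-run coverage interpretation.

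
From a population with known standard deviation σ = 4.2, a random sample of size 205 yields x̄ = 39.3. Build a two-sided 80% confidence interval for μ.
(38.92, 39.68)

z-interval (σ known):
z* = 1.282 for 80% confidence

Margin of error = z* · σ/√n = 1.282 · 4.2/√205 = 0.38

CI: (39.3 - 0.38, 39.3 + 0.38) = (38.92, 39.68)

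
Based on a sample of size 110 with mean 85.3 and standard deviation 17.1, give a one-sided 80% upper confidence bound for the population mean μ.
μ ≤ 86.68

Upper bound (one-sided):
t* = 0.845 (one-sided for 80%)
Upper bound = x̄ + t* · s/√n = 85.3 + 0.845 · 17.1/√110 = 86.68

We are 80% confident that μ ≤ 86.68.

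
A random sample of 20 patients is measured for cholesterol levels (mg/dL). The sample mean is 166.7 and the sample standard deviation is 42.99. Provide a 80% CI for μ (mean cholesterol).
(153.93, 179.47)

t-interval (σ unknown):
df = n - 1 = 19
t* = 1.328 for 80% confidence

Margin of error = t* · s/√n = 1.328 · 42.99/√20 = 12.77

CI: (153.93, 179.47)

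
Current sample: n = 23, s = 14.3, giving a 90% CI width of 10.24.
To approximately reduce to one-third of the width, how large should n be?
n ≈ 207

CI width ∝ 1/√n
To reduce width by factor 3, need √n to grow by 3 → need 3² = 9 times as many samples.

Current: n = 23, width = 10.24
New: n = 207, width ≈ 3.28

Width reduced by factor of 10.24/3.28 = 3.12.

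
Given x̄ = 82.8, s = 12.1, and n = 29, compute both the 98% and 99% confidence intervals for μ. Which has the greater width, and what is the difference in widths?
99% CI is wider by 1.33

df = 28
98% CI: t* = 2.467, (77.26, 88.34), width = 2 · t* · s/√n = 11.09
99% CI: t* = 2.763, (76.59, 89.01), width = 2 · t* · s/√n = 12.42

The 99% CI is wider by 12.42 - 11.09 = 1.33.
Higher confidence requires a wider interval.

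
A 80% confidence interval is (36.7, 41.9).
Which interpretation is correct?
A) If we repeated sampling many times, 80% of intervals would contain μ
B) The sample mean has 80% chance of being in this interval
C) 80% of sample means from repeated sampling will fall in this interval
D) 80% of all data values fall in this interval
A

A) Correct — this is the frequentist long-run coverage interpretation.
B) Wrong — x̄ is observed and sits in the interval by construction.
C) Wrong — coverage applies to intervals containing μ, not to future x̄ values.
D) Wrong — a CI is about the parameter μ, not individual data values.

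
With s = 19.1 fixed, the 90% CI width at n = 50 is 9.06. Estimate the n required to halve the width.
n ≈ 200

CI width ∝ 1/√n
To reduce width by factor 2, need √n to grow by 2 → need 2² = 4 times as many samples.

Current: n = 50, width = 9.06
New: n = 200, width ≈ 4.46

Width reduced by factor of 9.06/4.46 = 2.03.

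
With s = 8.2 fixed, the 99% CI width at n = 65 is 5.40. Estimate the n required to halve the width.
n ≈ 260

CI width ∝ 1/√n
To reduce width by factor 2, need √n to grow by 2 → need 2² = 4 times as many samples.

Current: n = 65, width = 5.40
New: n = 260, width ≈ 2.64

Width reduced by factor of 5.40/2.64 = 2.05.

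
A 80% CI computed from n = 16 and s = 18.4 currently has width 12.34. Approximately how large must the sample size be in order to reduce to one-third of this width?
n ≈ 144

CI width ∝ 1/√n
To reduce width by factor 3, need √n to grow by 3 → need 3² = 9 times as many samples.

Current: n = 16, width = 12.34
New: n = 144, width ≈ 3.95

Width reduced by factor of 12.34/3.95 = 3.12.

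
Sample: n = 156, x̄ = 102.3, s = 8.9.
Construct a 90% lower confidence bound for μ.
μ ≥ 101.38

Lower bound (one-sided):
t* = 1.287 (one-sided for 90%)
Lower bound = x̄ - t* · s/√n = 102.3 - 1.287 · 8.9/√156 = 101.38

We are 90% confident that μ ≥ 101.38.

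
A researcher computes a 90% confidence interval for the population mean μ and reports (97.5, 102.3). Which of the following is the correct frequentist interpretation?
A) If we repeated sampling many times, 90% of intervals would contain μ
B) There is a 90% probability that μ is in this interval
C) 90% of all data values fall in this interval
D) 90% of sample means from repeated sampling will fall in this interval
A

A) Correct — this is the frequentist long-run coverage interpretation.
B) Wrong — μ is fixed; the randomness lives in the interval, not in μ.
C) Wrong — a CI is about the parameter μ, not individual data values.
D) Wrong — coverage applies to intervals containing μ, not to future x̄ values.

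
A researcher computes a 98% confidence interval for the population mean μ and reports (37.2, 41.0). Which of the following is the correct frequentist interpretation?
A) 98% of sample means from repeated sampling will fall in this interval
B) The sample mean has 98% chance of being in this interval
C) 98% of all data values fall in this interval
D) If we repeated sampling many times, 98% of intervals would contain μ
D

A) Wrong — coverage applies to intervals containing μ, not to future x̄ values.
B) Wrong — x̄ is observed and sits in the interval by construction.
C) Wrong — a CI is about the parameter μ, not individual data values.
D) Correct — this is the frequentist long-run coverage interpretation.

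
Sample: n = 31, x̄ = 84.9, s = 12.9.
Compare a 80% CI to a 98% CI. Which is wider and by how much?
98% CI is wider by 5.32

df = 30
80% CI: t* = 1.310, (81.86, 87.94), width = 2 · t* · s/√n = 6.07
98% CI: t* = 2.457, (79.21, 90.59), width = 2 · t* · s/√n = 11.39

The 98% CI is wider by 11.39 - 6.07 = 5.32.
Higher confidence requires a wider interval.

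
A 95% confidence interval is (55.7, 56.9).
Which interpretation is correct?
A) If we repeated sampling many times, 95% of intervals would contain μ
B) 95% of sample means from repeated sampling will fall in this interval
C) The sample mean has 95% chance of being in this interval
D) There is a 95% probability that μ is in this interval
A

A) Correct — this is the frequentist long-run coverage interpretation.
B) Wrong — coverage applies to intervals containing μ, not to future x̄ values.
C) Wrong — x̄ is observed and sits in the interval by construction.
D) Wrong — μ is fixed; the randomness lives in the interval, not in μ.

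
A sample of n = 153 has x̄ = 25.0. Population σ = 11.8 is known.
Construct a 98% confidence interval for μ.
(22.78, 27.22)

z-interval (σ known):
z* = 2.326 for 98% confidence

Margin of error = z* · σ/√n = 2.326 · 11.8/√153 = 2.22

CI: (25.0 - 2.22, 25.0 + 2.22) = (22.78, 27.22)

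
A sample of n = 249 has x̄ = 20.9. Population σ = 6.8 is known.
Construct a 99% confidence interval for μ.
(19.79, 22.01)

z-interval (σ known):
z* = 2.576 for 99% confidence

Margin of error = z* · σ/√n = 2.576 · 6.8/√249 = 1.11

CI: (20.9 - 1.11, 20.9 + 1.11) = (19.79, 22.01)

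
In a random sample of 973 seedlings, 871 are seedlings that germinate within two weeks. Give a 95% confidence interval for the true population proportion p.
(0.876, 0.914)

Proportion CI:
p̂ = 871/973 = 0.89517
SE = √(p̂(1-p̂)/n) = √(0.89517 · 0.10483 / 973) = 0.00982

z* = 1.960
Margin = z* · SE = 1.960 · 0.00982 = 0.0192

CI: 0.89517 ± 0.0192 = (0.876, 0.914)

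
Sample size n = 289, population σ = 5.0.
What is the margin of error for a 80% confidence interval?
Margin of error = 0.38

Margin of error = z* · σ/√n
= 1.282 · 5.0/√289
= 1.282 · 5.0/17.0000
= 0.38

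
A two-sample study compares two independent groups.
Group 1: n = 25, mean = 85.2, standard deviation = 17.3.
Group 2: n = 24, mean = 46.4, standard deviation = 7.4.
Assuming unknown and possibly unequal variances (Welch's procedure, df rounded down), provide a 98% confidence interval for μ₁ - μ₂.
(29.55, 48.05)

Difference: x̄₁ - x̄₂ = 38.80
SE = √(s₁²/n₁ + s₂²/n₂) = √(17.3²/25 + 7.4²/24) = 3.7753
df = 32.78 → 32 (Welch–Satterthwaite, rounded down)
t* = 2.449

CI: 38.80 ± 2.449 · 3.7753 = 38.80 ± 9.25 = (29.55, 48.05)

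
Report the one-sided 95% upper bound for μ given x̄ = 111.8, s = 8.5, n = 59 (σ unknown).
μ ≤ 113.65

Upper bound (one-sided):
t* = 1.672 (one-sided for 95%)
Upper bound = x̄ + t* · s/√n = 111.8 + 1.672 · 8.5/√59 = 113.65

We are 95% confident that μ ≤ 113.65.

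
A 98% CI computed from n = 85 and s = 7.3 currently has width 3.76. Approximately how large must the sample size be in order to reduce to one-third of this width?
n ≈ 765

CI width ∝ 1/√n
To reduce width by factor 3, need √n to grow by 3 → need 3² = 9 times as many samples.

Current: n = 85, width = 3.76
New: n = 765, width ≈ 1.23

Width reduced by factor of 3.76/1.23 = 3.06.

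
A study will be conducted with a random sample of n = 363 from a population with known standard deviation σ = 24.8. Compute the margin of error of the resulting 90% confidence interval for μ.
Margin of error = 2.14

Margin of error = z* · σ/√n
= 1.645 · 24.8/√363
= 1.645 · 24.8/19.0526
= 2.14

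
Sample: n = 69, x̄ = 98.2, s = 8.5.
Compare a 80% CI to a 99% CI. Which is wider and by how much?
99% CI is wider by 2.77

df = 68
80% CI: t* = 1.294, (96.88, 99.52), width = 2 · t* · s/√n = 2.65
99% CI: t* = 2.650, (95.49, 100.91), width = 2 · t* · s/√n = 5.42

The 99% CI is wider by 5.42 - 2.65 = 2.77.
Higher confidence requires a wider interval.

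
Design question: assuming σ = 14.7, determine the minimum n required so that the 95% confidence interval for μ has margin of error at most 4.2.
n ≥ 48

For margin E ≤ 4.2:
n ≥ (z* · σ / E)²
n ≥ (1.960 · 14.7 / 4.2)²
n ≥ 47.06

Minimum n = 48 (rounding up)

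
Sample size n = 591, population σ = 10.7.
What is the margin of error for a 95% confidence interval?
Margin of error = 0.86

Margin of error = z* · σ/√n
= 1.960 · 10.7/√591
= 1.960 · 10.7/24.3105
= 0.86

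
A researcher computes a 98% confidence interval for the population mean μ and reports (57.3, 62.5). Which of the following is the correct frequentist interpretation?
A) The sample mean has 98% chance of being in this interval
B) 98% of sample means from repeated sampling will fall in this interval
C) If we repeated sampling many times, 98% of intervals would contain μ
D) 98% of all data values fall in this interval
C

A) Wrong — x̄ is observed and sits in the interval by construction.
B) Wrong — coverage applies to intervals containing μ, not to future x̄ values.
C) Correct — this is the frequentist long-run coverage interpretation.
D) Wrong — a CI is about the parameter μ, not individual data values.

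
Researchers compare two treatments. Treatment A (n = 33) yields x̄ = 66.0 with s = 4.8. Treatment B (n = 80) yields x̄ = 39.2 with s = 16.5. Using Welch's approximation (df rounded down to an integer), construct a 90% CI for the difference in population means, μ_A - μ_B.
(23.44, 30.16)

Difference: x̄₁ - x̄₂ = 26.80
SE = √(s₁²/n₁ + s₂²/n₂) = √(4.8²/33 + 16.5²/80) = 2.0252
df = 103.94 → 103 (Welch–Satterthwaite, rounded down)
t* = 1.660

CI: 26.80 ± 1.660 · 2.0252 = 26.80 ± 3.36 = (23.44, 30.16)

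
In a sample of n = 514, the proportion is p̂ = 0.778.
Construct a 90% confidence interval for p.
(0.748, 0.808)

Proportion CI:
SE = √(p̂(1-p̂)/n) = √(0.778 · 0.222 / 514) = 0.01833

z* = 1.645
Margin = z* · SE = 1.645 · 0.01833 = 0.0302

CI: 0.778 ± 0.0302 = (0.748, 0.808)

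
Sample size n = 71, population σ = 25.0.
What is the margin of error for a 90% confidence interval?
Margin of error = 4.88

Margin of error = z* · σ/√n
= 1.645 · 25.0/√71
= 1.645 · 25.0/8.4261
= 4.88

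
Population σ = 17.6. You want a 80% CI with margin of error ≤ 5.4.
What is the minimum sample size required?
n ≥ 18

For margin E ≤ 5.4:
n ≥ (z* · σ / E)²
n ≥ (1.282 · 17.6 / 5.4)²
n ≥ 17.46

Minimum n = 18 (rounding up)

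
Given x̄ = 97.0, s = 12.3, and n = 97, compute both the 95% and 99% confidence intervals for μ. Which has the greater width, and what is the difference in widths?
99% CI is wider by 1.60

df = 96
95% CI: t* = 1.985, (94.52, 99.48), width = 2 · t* · s/√n = 4.96
99% CI: t* = 2.628, (93.72, 100.28), width = 2 · t* · s/√n = 6.56

The 99% CI is wider by 6.56 - 4.96 = 1.60.
Higher confidence requires a wider interval.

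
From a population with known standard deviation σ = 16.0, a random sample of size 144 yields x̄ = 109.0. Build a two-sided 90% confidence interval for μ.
(106.81, 111.19)

z-interval (σ known):
z* = 1.645 for 90% confidence

Margin of error = z* · σ/√n = 1.645 · 16.0/√144 = 2.19

CI: (109.0 - 2.19, 109.0 + 2.19) = (106.81, 111.19)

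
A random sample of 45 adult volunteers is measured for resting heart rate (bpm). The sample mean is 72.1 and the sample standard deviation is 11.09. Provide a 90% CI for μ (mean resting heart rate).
(69.32, 74.88)

t-interval (σ unknown):
df = n - 1 = 44
t* = 1.680 for 90% confidence

Margin of error = t* · s/√n = 1.680 · 11.09/√45 = 2.78

CI: (69.32, 74.88)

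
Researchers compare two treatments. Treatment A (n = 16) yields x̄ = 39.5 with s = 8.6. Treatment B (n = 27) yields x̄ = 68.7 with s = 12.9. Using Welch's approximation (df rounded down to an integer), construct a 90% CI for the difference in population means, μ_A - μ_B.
(-34.73, -23.67)

Difference: x̄₁ - x̄₂ = -29.20
SE = √(s₁²/n₁ + s₂²/n₂) = √(8.6²/16 + 12.9²/27) = 3.2842
df = 40.32 → 40 (Welch–Satterthwaite, rounded down)
t* = 1.684

CI: -29.20 ± 1.684 · 3.2842 = -29.20 ± 5.53 = (-34.73, -23.67)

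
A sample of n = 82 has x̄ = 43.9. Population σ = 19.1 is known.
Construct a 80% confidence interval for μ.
(41.20, 46.60)

z-interval (σ known):
z* = 1.282 for 80% confidence

Margin of error = z* · σ/√n = 1.282 · 19.1/√82 = 2.70

CI: (43.9 - 2.70, 43.9 + 2.70) = (41.20, 46.60)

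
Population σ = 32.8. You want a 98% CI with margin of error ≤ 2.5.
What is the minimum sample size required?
n ≥ 932

For margin E ≤ 2.5:
n ≥ (z* · σ / E)²
n ≥ (2.326 · 32.8 / 2.5)²
n ≥ 931.29

Minimum n = 932 (rounding up)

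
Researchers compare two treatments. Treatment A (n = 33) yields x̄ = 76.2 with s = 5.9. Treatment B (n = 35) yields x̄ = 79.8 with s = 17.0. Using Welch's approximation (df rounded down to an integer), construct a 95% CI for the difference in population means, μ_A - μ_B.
(-9.76, 2.56)

Difference: x̄₁ - x̄₂ = -3.60
SE = √(s₁²/n₁ + s₂²/n₂) = √(5.9²/33 + 17.0²/35) = 3.0516
df = 42.50 → 42 (Welch–Satterthwaite, rounded down)
t* = 2.018

CI: -3.60 ± 2.018 · 3.0516 = -3.60 ± 6.16 = (-9.76, 2.56)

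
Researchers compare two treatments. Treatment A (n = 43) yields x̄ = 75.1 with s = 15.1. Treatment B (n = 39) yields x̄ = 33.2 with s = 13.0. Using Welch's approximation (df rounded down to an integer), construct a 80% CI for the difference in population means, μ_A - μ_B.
(37.89, 45.91)

Difference: x̄₁ - x̄₂ = 41.90
SE = √(s₁²/n₁ + s₂²/n₂) = √(15.1²/43 + 13.0²/39) = 3.1042
df = 79.80 → 79 (Welch–Satterthwaite, rounded down)
t* = 1.292

CI: 41.90 ± 1.292 · 3.1042 = 41.90 ± 4.01 = (37.89, 45.91)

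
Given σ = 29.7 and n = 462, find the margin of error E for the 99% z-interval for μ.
Margin of error = 3.56

Margin of error = z* · σ/√n
= 2.576 · 29.7/√462
= 2.576 · 29.7/21.4942
= 3.56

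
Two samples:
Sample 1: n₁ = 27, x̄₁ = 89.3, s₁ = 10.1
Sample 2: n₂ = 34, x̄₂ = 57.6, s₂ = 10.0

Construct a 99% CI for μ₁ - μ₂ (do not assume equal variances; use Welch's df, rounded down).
(24.78, 38.62)

Difference: x̄₁ - x̄₂ = 31.70
SE = √(s₁²/n₁ + s₂²/n₂) = √(10.1²/27 + 10.0²/34) = 2.5922
df = 55.66 → 55 (Welch–Satterthwaite, rounded down)
t* = 2.668

CI: 31.70 ± 2.668 · 2.5922 = 31.70 ± 6.92 = (24.78, 38.62)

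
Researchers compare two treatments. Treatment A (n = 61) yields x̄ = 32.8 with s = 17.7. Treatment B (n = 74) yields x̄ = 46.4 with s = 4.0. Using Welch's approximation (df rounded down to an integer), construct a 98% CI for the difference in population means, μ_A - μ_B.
(-19.12, -8.08)

Difference: x̄₁ - x̄₂ = -13.60
SE = √(s₁²/n₁ + s₂²/n₂) = √(17.7²/61 + 4.0²/74) = 2.3135
df = 65.06 → 65 (Welch–Satterthwaite, rounded down)
t* = 2.385

CI: -13.60 ± 2.385 · 2.3135 = -13.60 ± 5.52 = (-19.12, -8.08)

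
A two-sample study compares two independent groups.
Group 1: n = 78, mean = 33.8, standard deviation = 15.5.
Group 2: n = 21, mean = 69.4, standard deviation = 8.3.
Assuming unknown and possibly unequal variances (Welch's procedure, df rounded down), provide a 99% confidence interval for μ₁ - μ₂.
(-42.31, -28.89)

Difference: x̄₁ - x̄₂ = -35.60
SE = √(s₁²/n₁ + s₂²/n₂) = √(15.5²/78 + 8.3²/21) = 2.5220
df = 61.18 → 61 (Welch–Satterthwaite, rounded down)
t* = 2.659

CI: -35.60 ± 2.659 · 2.5220 = -35.60 ± 6.71 = (-42.31, -28.89)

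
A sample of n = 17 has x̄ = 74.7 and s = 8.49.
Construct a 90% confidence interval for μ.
(71.10, 78.30)

t-interval (σ unknown):
df = n - 1 = 16
t* = 1.746 for 90% confidence

Margin of error = t* · s/√n = 1.746 · 8.49/√17 = 3.60

CI: (71.10, 78.30)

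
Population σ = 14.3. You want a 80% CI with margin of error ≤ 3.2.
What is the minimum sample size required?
n ≥ 33

For margin E ≤ 3.2:
n ≥ (z* · σ / E)²
n ≥ (1.282 · 14.3 / 3.2)²
n ≥ 32.82

Minimum n = 33 (rounding up)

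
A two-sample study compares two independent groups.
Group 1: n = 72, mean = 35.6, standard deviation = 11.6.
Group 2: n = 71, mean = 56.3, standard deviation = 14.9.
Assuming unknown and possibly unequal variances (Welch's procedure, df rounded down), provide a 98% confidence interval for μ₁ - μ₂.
(-25.96, -15.44)

Difference: x̄₁ - x̄₂ = -20.70
SE = √(s₁²/n₁ + s₂²/n₂) = √(11.6²/72 + 14.9²/71) = 2.2351
df = 132.14 → 132 (Welch–Satterthwaite, rounded down)
t* = 2.355

CI: -20.70 ± 2.355 · 2.2351 = -20.70 ± 5.26 = (-25.96, -15.44)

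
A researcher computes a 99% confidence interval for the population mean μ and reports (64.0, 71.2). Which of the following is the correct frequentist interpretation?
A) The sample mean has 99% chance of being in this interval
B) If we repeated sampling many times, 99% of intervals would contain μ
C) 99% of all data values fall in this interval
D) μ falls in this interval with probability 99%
B

A) Wrong — x̄ is observed and sits in the interval by construction.
B) Correct — this is the frequentist long-run coverage interpretation.
C) Wrong — a CI is about the parameter μ, not individual data values.
D) Wrong — μ is fixed; the randomness lives in the interval, not in μ.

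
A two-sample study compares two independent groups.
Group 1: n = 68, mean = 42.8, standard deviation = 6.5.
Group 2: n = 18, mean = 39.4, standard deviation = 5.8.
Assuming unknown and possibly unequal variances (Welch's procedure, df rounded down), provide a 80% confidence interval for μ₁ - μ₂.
(1.33, 5.47)

Difference: x̄₁ - x̄₂ = 3.40
SE = √(s₁²/n₁ + s₂²/n₂) = √(6.5²/68 + 5.8²/18) = 1.5780
df = 29.36 → 29 (Welch–Satterthwaite, rounded down)
t* = 1.311

CI: 3.40 ± 1.311 · 1.5780 = 3.40 ± 2.07 = (1.33, 5.47)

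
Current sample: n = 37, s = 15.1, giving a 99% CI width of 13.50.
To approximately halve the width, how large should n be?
n ≈ 148

CI width ∝ 1/√n
To reduce width by factor 2, need √n to grow by 2 → need 2² = 4 times as many samples.

Current: n = 37, width = 13.50
New: n = 148, width ≈ 6.48

Width reduced by factor of 13.50/6.48 = 2.08.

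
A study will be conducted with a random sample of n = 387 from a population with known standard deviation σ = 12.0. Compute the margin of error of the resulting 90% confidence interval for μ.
Margin of error = 1.00

Margin of error = z* · σ/√n
= 1.645 · 12.0/√387
= 1.645 · 12.0/19.6723
= 1.00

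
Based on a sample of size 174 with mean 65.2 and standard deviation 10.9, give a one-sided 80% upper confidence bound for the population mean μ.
μ ≤ 65.90

Upper bound (one-sided):
t* = 0.844 (one-sided for 80%)
Upper bound = x̄ + t* · s/√n = 65.2 + 0.844 · 10.9/√174 = 65.90

We are 80% confident that μ ≤ 65.90.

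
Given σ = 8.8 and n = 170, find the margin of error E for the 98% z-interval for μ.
Margin of error = 1.57

Margin of error = z* · σ/√n
= 2.326 · 8.8/√170
= 2.326 · 8.8/13.0384
= 1.57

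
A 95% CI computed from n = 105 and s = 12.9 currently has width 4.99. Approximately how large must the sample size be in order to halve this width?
n ≈ 420

CI width ∝ 1/√n
To reduce width by factor 2, need √n to grow by 2 → need 2² = 4 times as many samples.

Current: n = 105, width = 4.99
New: n = 420, width ≈ 2.48

Width reduced by factor of 4.99/2.48 = 2.01.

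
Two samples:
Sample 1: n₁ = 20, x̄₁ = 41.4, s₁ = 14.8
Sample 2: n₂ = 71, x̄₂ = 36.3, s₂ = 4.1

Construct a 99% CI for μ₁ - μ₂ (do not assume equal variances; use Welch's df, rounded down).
(-4.47, 14.67)

Difference: x̄₁ - x̄₂ = 5.10
SE = √(s₁²/n₁ + s₂²/n₂) = √(14.8²/20 + 4.1²/71) = 3.3450
df = 19.83 → 19 (Welch–Satterthwaite, rounded down)
t* = 2.861

CI: 5.10 ± 2.861 · 3.3450 = 5.10 ± 9.57 = (-4.47, 14.67)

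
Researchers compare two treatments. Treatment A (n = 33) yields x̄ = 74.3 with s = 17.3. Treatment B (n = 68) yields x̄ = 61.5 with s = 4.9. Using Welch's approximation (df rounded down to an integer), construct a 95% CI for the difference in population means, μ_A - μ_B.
(6.56, 19.04)

Difference: x̄₁ - x̄₂ = 12.80
SE = √(s₁²/n₁ + s₂²/n₂) = √(17.3²/33 + 4.9²/68) = 3.0696
df = 34.52 → 34 (Welch–Satterthwaite, rounded down)
t* = 2.032

CI: 12.80 ± 2.032 · 3.0696 = 12.80 ± 6.24 = (6.56, 19.04)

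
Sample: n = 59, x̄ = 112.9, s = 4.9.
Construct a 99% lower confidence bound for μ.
μ ≥ 111.37

Lower bound (one-sided):
t* = 2.392 (one-sided for 99%)
Lower bound = x̄ - t* · s/√n = 112.9 - 2.392 · 4.9/√59 = 111.37

We are 99% confident that μ ≥ 111.37.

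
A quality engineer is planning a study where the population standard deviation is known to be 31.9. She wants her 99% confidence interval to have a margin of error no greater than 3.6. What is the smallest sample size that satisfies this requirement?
n ≥ 522

For margin E ≤ 3.6:
n ≥ (z* · σ / E)²
n ≥ (2.576 · 31.9 / 3.6)²
n ≥ 521.04

Minimum n = 522 (rounding up)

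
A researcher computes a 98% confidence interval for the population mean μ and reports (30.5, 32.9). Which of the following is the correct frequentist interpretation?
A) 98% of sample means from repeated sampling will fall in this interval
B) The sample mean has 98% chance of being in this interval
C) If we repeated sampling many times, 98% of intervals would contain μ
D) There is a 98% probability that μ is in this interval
C

A) Wrong — coverage applies to intervals containing μ, not to future x̄ values.
B) Wrong — x̄ is observed and sits in the interval by construction.
C) Correct — this is the frequentist long-run coverage interpretation.
D) Wrong — μ is fixed; the randomness lives in the interval, not in μ.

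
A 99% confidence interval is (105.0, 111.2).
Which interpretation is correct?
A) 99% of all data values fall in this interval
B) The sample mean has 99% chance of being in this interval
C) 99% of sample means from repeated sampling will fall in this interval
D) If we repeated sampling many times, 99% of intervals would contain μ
D

A) Wrong — a CI is about the parameter μ, not individual data values.
B) Wrong — x̄ is observed and sits in the interval by construction.
C) Wrong — coverage applies to intervals containing μ, not to future x̄ values.
D) Correct — this is the frequentist long-run coverage interpretation.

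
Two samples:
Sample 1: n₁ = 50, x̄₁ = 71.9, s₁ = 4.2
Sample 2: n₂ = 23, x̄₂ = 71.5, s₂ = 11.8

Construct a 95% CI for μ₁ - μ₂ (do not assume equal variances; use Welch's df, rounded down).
(-4.82, 5.62)

Difference: x̄₁ - x̄₂ = 0.40
SE = √(s₁²/n₁ + s₂²/n₂) = √(4.2²/50 + 11.8²/23) = 2.5311
df = 24.60 → 24 (Welch–Satterthwaite, rounded down)
t* = 2.064

CI: 0.40 ± 2.064 · 2.5311 = 0.40 ± 5.22 = (-4.82, 5.62)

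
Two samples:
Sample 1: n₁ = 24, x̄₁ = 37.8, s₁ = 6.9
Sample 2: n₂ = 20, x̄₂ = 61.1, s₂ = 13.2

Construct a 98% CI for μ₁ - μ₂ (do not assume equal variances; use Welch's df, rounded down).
(-31.39, -15.21)

Difference: x̄₁ - x̄₂ = -23.30
SE = √(s₁²/n₁ + s₂²/n₂) = √(6.9²/24 + 13.2²/20) = 3.2704
df = 27.46 → 27 (Welch–Satterthwaite, rounded down)
t* = 2.473

CI: -23.30 ± 2.473 · 3.2704 = -23.30 ± 8.09 = (-31.39, -15.21)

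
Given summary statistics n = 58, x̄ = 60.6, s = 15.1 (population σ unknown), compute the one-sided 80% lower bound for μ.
μ ≥ 58.92

Lower bound (one-sided):
t* = 0.848 (one-sided for 80%)
Lower bound = x̄ - t* · s/√n = 60.6 - 0.848 · 15.1/√58 = 58.92

We are 80% confident that μ ≥ 58.92.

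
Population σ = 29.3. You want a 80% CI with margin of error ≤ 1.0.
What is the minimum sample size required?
n ≥ 1411

For margin E ≤ 1.0:
n ≥ (z* · σ / E)²
n ≥ (1.282 · 29.3 / 1.0)²
n ≥ 1410.95

Minimum n = 1411 (rounding up)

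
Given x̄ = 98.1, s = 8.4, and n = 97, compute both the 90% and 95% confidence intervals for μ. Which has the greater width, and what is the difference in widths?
95% CI is wider by 0.56

df = 96
90% CI: t* = 1.661, (96.68, 99.52), width = 2 · t* · s/√n = 2.83
95% CI: t* = 1.985, (96.41, 99.79), width = 2 · t* · s/√n = 3.39

The 95% CI is wider by 3.39 - 2.83 = 0.56.
Higher confidence requires a wider interval.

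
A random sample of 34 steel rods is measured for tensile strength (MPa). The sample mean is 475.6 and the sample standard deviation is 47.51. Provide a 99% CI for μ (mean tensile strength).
(453.33, 497.87)

t-interval (σ unknown):
df = n - 1 = 33
t* = 2.733 for 99% confidence

Margin of error = t* · s/√n = 2.733 · 47.51/√34 = 22.27

CI: (453.33, 497.87)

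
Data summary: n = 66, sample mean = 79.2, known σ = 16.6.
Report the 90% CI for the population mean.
(75.84, 82.56)

z-interval (σ known):
z* = 1.645 for 90% confidence

Margin of error = z* · σ/√n = 1.645 · 16.6/√66 = 3.36

CI: (79.2 - 3.36, 79.2 + 3.36) = (75.84, 82.56)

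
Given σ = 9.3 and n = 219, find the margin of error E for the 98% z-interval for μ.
Margin of error = 1.46

Margin of error = z* · σ/√n
= 2.326 · 9.3/√219
= 2.326 · 9.3/14.7986
= 1.46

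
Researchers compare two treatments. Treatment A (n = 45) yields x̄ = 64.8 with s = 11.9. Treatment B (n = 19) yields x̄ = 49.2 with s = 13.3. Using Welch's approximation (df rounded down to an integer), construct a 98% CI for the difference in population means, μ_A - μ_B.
(6.93, 24.27)

Difference: x̄₁ - x̄₂ = 15.60
SE = √(s₁²/n₁ + s₂²/n₂) = √(11.9²/45 + 13.3²/19) = 3.5294
df = 30.79 → 30 (Welch–Satterthwaite, rounded down)
t* = 2.457

CI: 15.60 ± 2.457 · 3.5294 = 15.60 ± 8.67 = (6.93, 24.27)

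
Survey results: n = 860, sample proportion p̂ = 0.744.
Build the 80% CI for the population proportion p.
(0.725, 0.763)

Proportion CI:
SE = √(p̂(1-p̂)/n) = √(0.744 · 0.256 / 860) = 0.01488

z* = 1.282
Margin = z* · SE = 1.282 · 0.01488 = 0.0191

CI: 0.744 ± 0.0191 = (0.725, 0.763)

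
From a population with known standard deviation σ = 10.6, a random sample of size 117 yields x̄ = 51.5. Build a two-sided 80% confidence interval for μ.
(50.24, 52.76)

z-interval (σ known):
z* = 1.282 for 80% confidence

Margin of error = z* · σ/√n = 1.282 · 10.6/√117 = 1.26

CI: (51.5 - 1.26, 51.5 + 1.26) = (50.24, 52.76)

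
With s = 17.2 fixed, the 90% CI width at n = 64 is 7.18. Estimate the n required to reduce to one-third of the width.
n ≈ 576

CI width ∝ 1/√n
To reduce width by factor 3, need √n to grow by 3 → need 3² = 9 times as many samples.

Current: n = 64, width = 7.18
New: n = 576, width ≈ 2.36

Width reduced by factor of 7.18/2.36 = 3.04.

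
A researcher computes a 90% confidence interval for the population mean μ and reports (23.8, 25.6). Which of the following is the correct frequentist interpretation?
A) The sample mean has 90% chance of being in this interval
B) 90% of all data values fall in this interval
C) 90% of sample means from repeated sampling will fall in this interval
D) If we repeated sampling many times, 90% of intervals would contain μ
D

A) Wrong — x̄ is observed and sits in the interval by construction.
B) Wrong — a CI is about the parameter μ, not individual data values.
C) Wrong — coverage applies to intervals containing μ, not to future x̄ values.
D) Correct — this is the frequentist long-run coverage interpretation.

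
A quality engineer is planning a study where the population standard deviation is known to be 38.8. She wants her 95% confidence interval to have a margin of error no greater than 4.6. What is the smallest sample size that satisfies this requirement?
n ≥ 274

For margin E ≤ 4.6:
n ≥ (z* · σ / E)²
n ≥ (1.960 · 38.8 / 4.6)²
n ≥ 273.31

Minimum n = 274 (rounding up)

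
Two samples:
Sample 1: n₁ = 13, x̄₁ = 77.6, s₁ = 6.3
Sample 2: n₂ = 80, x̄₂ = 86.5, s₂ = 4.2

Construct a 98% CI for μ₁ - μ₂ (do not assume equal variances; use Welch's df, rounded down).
(-13.69, -4.11)

Difference: x̄₁ - x̄₂ = -8.90
SE = √(s₁²/n₁ + s₂²/n₂) = √(6.3²/13 + 4.2²/80) = 1.8093
df = 13.79 → 13 (Welch–Satterthwaite, rounded down)
t* = 2.650

CI: -8.90 ± 2.650 · 1.8093 = -8.90 ± 4.79 = (-13.69, -4.11)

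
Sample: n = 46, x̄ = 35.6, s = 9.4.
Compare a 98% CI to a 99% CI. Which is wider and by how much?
99% CI is wider by 0.77

df = 45
98% CI: t* = 2.412, (32.26, 38.94), width = 2 · t* · s/√n = 6.69
99% CI: t* = 2.690, (31.87, 39.33), width = 2 · t* · s/√n = 7.46

The 99% CI is wider by 7.46 - 6.69 = 0.77.
Higher confidence requires a wider interval.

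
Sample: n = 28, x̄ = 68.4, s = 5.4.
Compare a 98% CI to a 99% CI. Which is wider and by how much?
99% CI is wider by 0.61

df = 27
98% CI: t* = 2.473, (65.88, 70.92), width = 2 · t* · s/√n = 5.05
99% CI: t* = 2.771, (65.57, 71.23), width = 2 · t* · s/√n = 5.66

The 99% CI is wider by 5.66 - 5.05 = 0.61.
Higher confidence requires a wider interval.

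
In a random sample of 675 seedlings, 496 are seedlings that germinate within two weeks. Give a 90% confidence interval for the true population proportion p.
(0.707, 0.763)

Proportion CI:
p̂ = 496/675 = 0.73481
SE = √(p̂(1-p̂)/n) = √(0.73481 · 0.26519 / 675) = 0.01699

z* = 1.645
Margin = z* · SE = 1.645 · 0.01699 = 0.0279

CI: 0.73481 ± 0.0279 = (0.707, 0.763)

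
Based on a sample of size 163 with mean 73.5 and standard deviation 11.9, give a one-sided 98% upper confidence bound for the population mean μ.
μ ≤ 75.43

Upper bound (one-sided):
t* = 2.070 (one-sided for 98%)
Upper bound = x̄ + t* · s/√n = 73.5 + 2.070 · 11.9/√163 = 75.43

We are 98% confident that μ ≤ 75.43.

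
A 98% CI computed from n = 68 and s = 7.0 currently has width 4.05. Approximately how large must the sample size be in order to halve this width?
n ≈ 272

CI width ∝ 1/√n
To reduce width by factor 2, need √n to grow by 2 → need 2² = 4 times as many samples.

Current: n = 68, width = 4.05
New: n = 272, width ≈ 1.99

Width reduced by factor of 4.05/1.99 = 2.04.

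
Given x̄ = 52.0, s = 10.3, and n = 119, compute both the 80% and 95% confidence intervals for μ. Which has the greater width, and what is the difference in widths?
95% CI is wider by 1.31

df = 118
80% CI: t* = 1.289, (50.78, 53.22), width = 2 · t* · s/√n = 2.43
95% CI: t* = 1.980, (50.13, 53.87), width = 2 · t* · s/√n = 3.74

The 95% CI is wider by 3.74 - 2.43 = 1.31.
Higher confidence requires a wider interval.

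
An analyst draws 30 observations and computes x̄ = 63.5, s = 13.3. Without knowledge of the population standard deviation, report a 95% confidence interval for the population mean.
(58.53, 68.47)

t-interval (σ unknown):
df = n - 1 = 29
t* = 2.045 for 95% confidence

Margin of error = t* · s/√n = 2.045 · 13.3/√30 = 4.97

CI: (58.53, 68.47)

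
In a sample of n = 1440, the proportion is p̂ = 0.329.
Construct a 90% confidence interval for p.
(0.309, 0.349)

Proportion CI:
SE = √(p̂(1-p̂)/n) = √(0.329 · 0.671 / 1440) = 0.01238

z* = 1.645
Margin = z* · SE = 1.645 · 0.01238 = 0.0204

CI: 0.329 ± 0.0204 = (0.309, 0.349)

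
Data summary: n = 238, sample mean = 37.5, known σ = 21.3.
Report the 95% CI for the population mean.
(34.79, 40.21)

z-interval (σ known):
z* = 1.960 for 95% confidence

Margin of error = z* · σ/√n = 1.960 · 21.3/√238 = 2.71

CI: (37.5 - 2.71, 37.5 + 2.71) = (34.79, 40.21)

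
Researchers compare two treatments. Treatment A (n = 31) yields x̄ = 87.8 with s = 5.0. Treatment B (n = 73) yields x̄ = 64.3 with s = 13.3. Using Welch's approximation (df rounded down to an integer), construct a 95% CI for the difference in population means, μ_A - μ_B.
(19.93, 27.07)

Difference: x̄₁ - x̄₂ = 23.50
SE = √(s₁²/n₁ + s₂²/n₂) = √(5.0²/31 + 13.3²/73) = 1.7971
df = 101.04 → 101 (Welch–Satterthwaite, rounded down)
t* = 1.984

CI: 23.50 ± 1.984 · 1.7971 = 23.50 ± 3.57 = (19.93, 27.07)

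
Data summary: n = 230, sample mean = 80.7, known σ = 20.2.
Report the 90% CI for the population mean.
(78.51, 82.89)

z-interval (σ known):
z* = 1.645 for 90% confidence

Margin of error = z* · σ/√n = 1.645 · 20.2/√230 = 2.19

CI: (80.7 - 2.19, 80.7 + 2.19) = (78.51, 82.89)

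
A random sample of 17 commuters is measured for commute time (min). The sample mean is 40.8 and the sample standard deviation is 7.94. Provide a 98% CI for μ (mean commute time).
(35.83, 45.77)

t-interval (σ unknown):
df = n - 1 = 16
t* = 2.583 for 98% confidence

Margin of error = t* · s/√n = 2.583 · 7.94/√17 = 4.97

CI: (35.83, 45.77)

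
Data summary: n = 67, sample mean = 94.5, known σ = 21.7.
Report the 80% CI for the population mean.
(91.10, 97.90)

z-interval (σ known):
z* = 1.282 for 80% confidence

Margin of error = z* · σ/√n = 1.282 · 21.7/√67 = 3.40

CI: (94.5 - 3.40, 94.5 + 3.40) = (91.10, 97.90)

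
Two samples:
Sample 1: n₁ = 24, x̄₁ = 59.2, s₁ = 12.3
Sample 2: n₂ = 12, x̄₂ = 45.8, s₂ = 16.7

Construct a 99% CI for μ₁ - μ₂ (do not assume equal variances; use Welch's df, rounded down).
(-2.35, 29.15)

Difference: x̄₁ - x̄₂ = 13.40
SE = √(s₁²/n₁ + s₂²/n₂) = √(12.3²/24 + 16.7²/12) = 5.4355
df = 17.17 → 17 (Welch–Satterthwaite, rounded down)
t* = 2.898

CI: 13.40 ± 2.898 · 5.4355 = 13.40 ± 15.75 = (-2.35, 29.15)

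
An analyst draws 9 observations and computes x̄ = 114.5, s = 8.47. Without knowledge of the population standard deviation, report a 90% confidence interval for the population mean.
(109.25, 119.75)

t-interval (σ unknown):
df = n - 1 = 8
t* = 1.860 for 90% confidence

Margin of error = t* · s/√n = 1.860 · 8.47/√9 = 5.25

CI: (109.25, 119.75)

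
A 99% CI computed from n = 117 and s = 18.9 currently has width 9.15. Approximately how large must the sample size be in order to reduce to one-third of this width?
n ≈ 1053

CI width ∝ 1/√n
To reduce width by factor 3, need √n to grow by 3 → need 3² = 9 times as many samples.

Current: n = 117, width = 9.15
New: n = 1053, width ≈ 3.01

Width reduced by factor of 9.15/3.01 = 3.04.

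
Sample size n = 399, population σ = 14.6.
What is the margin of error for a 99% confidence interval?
Margin of error = 1.88

Margin of error = z* · σ/√n
= 2.576 · 14.6/√399
= 2.576 · 14.6/19.9750
= 1.88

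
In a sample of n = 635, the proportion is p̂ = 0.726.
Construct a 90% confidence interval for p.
(0.697, 0.755)

Proportion CI:
SE = √(p̂(1-p̂)/n) = √(0.726 · 0.274 / 635) = 0.01770

z* = 1.645
Margin = z* · SE = 1.645 · 0.01770 = 0.0291

CI: 0.726 ± 0.0291 = (0.697, 0.755)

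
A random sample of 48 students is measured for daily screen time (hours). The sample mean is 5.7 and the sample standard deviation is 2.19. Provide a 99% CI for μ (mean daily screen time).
(4.85, 6.55)

t-interval (σ unknown):
df = n - 1 = 47
t* = 2.685 for 99% confidence

Margin of error = t* · s/√n = 2.685 · 2.19/√48 = 0.85

CI: (4.85, 6.55)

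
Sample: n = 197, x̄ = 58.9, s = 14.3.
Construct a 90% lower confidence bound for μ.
μ ≥ 57.59

Lower bound (one-sided):
t* = 1.286 (one-sided for 90%)
Lower bound = x̄ - t* · s/√n = 58.9 - 1.286 · 14.3/√197 = 57.59

We are 90% confident that μ ≥ 57.59.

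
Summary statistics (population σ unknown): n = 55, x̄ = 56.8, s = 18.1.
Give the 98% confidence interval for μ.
(50.95, 62.65)

t-interval (σ unknown):
df = n - 1 = 54
t* = 2.397 for 98% confidence

Margin of error = t* · s/√n = 2.397 · 18.1/√55 = 5.85

CI: (50.95, 62.65)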